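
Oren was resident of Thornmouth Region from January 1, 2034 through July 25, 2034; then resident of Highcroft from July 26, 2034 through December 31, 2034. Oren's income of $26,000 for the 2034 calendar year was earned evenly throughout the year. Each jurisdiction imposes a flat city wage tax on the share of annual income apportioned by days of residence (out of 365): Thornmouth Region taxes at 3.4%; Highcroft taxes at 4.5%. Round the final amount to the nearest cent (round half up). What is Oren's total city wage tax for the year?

$1,008.59

Thornmouth Region, January 1 – July 25, 2034: 206 days → $26,000 × 3.4% × 206/365 = $498.9151
Highcroft, July 26 – December 31, 2034: 159 days → $26,000 × 4.5% × 159/365 = $509.6712
Total = $1,008.5863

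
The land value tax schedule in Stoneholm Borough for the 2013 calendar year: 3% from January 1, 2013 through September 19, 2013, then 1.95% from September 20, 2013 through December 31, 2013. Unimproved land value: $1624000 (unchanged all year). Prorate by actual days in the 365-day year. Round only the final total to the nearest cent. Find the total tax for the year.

$43908.07

January 1 – September 19, 2013: 262 days at 3% → $1624000 × 3% × 262/365 = $34971.6164
September 20 – December 31, 2013: 103 days at 1.95% → $1624000 × 1.95% × 103/365 = $8936.4493
Total = $43908.0658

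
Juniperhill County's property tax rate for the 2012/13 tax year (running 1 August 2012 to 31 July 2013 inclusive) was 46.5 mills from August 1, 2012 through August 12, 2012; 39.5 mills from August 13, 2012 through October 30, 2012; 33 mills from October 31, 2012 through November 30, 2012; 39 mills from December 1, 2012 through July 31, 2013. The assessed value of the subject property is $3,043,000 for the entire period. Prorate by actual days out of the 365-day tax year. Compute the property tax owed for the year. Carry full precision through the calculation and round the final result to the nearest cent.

August 1 – August 12, 2012: 12 days at 46.5 mills → $3,043,000 × 4.65% × 12/365 = $4,652.0384
August 13 – October 30, 2012: 79 days at 39.5 mills → $3,043,000 × 3.95% × 79/365 = $26,015.5658
October 31 – November 30, 2012: 31 days at 33 mills → $3,043,000 × 3.3% × 31/365 = $8,528.7370
December 1, 2012 – July 31, 2013: 243 days at 39 mills → $3,043,000 × 3.9% × 243/365 = $79,009.6192
Total = $118,205.9603

$118,205.96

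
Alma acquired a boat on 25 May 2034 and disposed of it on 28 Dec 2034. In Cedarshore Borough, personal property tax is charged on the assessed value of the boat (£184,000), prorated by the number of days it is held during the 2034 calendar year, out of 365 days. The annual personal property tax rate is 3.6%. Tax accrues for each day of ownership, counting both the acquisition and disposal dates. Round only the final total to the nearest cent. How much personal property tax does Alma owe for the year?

Days held (25 May – 28 Dec 2034): 218 out of 365
Tax = £184,000 × 3.6% × 218/365 = £3,956.2521

£3,956.25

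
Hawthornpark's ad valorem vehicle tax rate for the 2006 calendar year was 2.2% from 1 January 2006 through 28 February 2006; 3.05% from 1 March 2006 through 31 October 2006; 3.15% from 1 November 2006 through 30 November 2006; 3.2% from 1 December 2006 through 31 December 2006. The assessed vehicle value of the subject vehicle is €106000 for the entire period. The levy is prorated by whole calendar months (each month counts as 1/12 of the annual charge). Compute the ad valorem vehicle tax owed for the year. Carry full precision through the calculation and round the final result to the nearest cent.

1 January – 28 February 2006: 2 months at 2.2% → €106000 × 2.2% × 2/12 = €388.6667
1 March – 31 October 2006: 8 months at 3.05% → €106000 × 3.05% × 8/12 = €2155.3333
1 November – 30 November 2006: 1 month at 3.15% → €106000 × 3.15% × 1/12 = €278.2500
1 December – 31 December 2006: 1 month at 3.2% → €106000 × 3.2% × 1/12 = €282.6667
Total = €3104.9167

€3104.92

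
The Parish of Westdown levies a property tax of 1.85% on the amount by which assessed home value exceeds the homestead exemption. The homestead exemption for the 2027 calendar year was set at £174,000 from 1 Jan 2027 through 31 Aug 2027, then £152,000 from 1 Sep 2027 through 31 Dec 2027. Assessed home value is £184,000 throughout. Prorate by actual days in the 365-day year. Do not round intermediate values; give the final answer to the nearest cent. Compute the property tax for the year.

£321.04

1 Jan – 31 Aug 2027: 243 days, exemption £174,000 → (£184,000 − £174,000) × 1.85% × 243/365 = £123.1644
1 Sep – 31 Dec 2027: 122 days, exemption £152,000 → (£184,000 − £152,000) × 1.85% × 122/365 = £197.8740
Total = £321.0384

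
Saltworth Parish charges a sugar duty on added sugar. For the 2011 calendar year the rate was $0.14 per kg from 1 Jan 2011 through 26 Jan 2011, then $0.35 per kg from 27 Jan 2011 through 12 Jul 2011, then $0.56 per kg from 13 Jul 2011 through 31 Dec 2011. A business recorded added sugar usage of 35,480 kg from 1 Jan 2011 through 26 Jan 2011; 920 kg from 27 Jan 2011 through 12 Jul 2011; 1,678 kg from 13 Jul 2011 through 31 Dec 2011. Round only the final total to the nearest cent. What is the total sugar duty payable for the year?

$6,228.88

1 Jan – 26 Jan 2011: 35,480 kg at $0.14/kg → $4,967.20
27 Jan – 12 Jul 2011: 920 kg at $0.35/kg → $322.00
13 Jul – 31 Dec 2011: 1,678 kg at $0.56/kg → $939.68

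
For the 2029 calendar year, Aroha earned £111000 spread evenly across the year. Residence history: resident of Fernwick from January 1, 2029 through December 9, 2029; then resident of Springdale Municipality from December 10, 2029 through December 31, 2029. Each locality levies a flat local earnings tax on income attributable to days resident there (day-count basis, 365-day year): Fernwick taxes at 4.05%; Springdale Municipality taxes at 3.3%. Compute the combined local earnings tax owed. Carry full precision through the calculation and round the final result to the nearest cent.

Fernwick, January 1 – December 9, 2029: 343 days → £111000 × 4.05% × 343/365 = £4224.5384
Springdale Municipality, December 10 – December 31, 2029: 22 days → £111000 × 3.3% × 22/365 = £220.7836
Total = £4445.3219

£4445.32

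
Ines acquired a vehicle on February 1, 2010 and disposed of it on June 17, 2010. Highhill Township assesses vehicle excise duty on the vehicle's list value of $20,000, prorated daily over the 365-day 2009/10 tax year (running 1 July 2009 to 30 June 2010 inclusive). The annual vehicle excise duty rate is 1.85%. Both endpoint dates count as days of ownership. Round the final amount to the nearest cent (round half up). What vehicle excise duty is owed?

$138.88

Days held (February 1 – June 17, 2010): 137 out of 365
Tax = $20,000 × 1.85% × 137/365 = $138.8767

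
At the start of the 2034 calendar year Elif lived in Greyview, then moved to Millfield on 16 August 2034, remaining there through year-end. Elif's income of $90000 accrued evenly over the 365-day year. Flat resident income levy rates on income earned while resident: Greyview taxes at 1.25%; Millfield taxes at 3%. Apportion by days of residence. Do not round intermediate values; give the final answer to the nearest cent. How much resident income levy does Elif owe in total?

Greyview, 1 January – 15 August 2034: 227 days → $90000 × 1.25% × 227/365 = $699.6575
Millfield, 16 August – 31 December 2034: 138 days → $90000 × 3% × 138/365 = $1020.8219
Total = $1720.4795

$1720.48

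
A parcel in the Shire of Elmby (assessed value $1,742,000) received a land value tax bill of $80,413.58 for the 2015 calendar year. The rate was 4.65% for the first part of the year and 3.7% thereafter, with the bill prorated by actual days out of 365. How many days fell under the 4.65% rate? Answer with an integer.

352 days

Let d = days at the first rate; then 365 − d days at the second rate.
$1,742,000 × [4.65%·d + 3.7%·(365−d)] / 365 = $80,413.58
Solving gives d = 352, so the new rate took effect on December 19, 2015.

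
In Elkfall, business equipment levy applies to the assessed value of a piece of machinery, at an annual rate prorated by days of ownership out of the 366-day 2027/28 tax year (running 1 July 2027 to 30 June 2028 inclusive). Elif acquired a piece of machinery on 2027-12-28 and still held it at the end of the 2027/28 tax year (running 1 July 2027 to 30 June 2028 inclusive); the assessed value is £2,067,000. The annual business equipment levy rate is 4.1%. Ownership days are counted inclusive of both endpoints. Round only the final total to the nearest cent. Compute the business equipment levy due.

Days held (2027-12-28 to 2028-06-30): 186 out of 366
Tax = £2,067,000 × 4.1% × 186/366 = £43,068.1475

£43,068.15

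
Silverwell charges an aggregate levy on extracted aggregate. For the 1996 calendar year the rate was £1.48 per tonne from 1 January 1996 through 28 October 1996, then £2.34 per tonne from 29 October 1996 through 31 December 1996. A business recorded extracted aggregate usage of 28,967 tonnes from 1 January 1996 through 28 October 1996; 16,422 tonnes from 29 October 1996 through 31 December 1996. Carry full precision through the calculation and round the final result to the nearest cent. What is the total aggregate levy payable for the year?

£81298.64

1 January – 28 October 1996: 28,967 tonnes at £1.48/tonne → £42871.16
29 October – 31 December 1996: 16,422 tonnes at £2.34/tonne → £38427.48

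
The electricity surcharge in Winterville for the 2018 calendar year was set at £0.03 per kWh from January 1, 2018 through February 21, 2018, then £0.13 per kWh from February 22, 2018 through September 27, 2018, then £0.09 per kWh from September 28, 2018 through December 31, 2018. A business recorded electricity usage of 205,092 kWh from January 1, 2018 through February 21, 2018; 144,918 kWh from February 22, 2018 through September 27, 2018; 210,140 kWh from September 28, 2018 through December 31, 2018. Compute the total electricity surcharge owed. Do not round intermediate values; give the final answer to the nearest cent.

January 1 – February 21, 2018: 205,092 kWh at £0.03/kWh → £6,152.76
February 22 – September 27, 2018: 144,918 kWh at £0.13/kWh → £18,839.34
September 28 – December 31, 2018: 210,140 kWh at £0.09/kWh → £18,912.60

£43,904.70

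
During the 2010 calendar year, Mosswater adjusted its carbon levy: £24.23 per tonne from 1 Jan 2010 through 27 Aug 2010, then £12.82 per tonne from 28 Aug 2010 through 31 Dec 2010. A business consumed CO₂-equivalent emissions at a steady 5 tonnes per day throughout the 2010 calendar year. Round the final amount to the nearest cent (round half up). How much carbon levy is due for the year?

£37,031.45

1 Jan – 27 Aug 2010: 239 days × 5 tonnes/day = 1,195 tonnes at £24.23/tonne → £28,954.85
28 Aug – 31 Dec 2010: 126 days × 5 tonnes/day = 630 tonnes at £12.82/tonne → £8,076.60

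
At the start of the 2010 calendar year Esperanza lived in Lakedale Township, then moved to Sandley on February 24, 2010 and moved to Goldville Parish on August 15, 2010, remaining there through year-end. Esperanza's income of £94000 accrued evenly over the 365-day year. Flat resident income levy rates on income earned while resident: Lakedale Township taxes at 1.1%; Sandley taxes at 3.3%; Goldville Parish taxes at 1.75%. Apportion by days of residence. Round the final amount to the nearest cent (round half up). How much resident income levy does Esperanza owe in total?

Lakedale Township, January 1 – February 23, 2010: 54 days → £94000 × 1.1% × 54/365 = £152.9753
Sandley, February 24 – August 14, 2010: 172 days → £94000 × 3.3% × 172/365 = £1461.7644
Goldville Parish, August 15 – December 31, 2010: 139 days → £94000 × 1.75% × 139/365 = £626.4521
Total = £2241.1918

£2241.19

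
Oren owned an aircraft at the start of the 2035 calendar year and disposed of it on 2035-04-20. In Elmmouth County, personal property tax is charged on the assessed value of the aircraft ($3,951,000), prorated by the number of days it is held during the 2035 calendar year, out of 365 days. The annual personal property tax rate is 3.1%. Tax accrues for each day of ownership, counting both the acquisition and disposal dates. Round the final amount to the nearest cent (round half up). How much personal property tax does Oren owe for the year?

Days held (2035-01-01 to 2035-04-20): 110 out of 365
Tax = $3,951,000 × 3.1% × 110/365 = $36,912.0822

$36,912.08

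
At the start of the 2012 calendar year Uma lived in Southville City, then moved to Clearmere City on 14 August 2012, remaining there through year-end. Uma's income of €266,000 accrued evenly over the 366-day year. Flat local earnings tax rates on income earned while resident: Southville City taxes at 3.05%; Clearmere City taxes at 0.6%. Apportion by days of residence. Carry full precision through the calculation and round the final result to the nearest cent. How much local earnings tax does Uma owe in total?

Southville City, 1 January – 13 August 2012: 226 days → €266,000 × 3.05% × 226/366 = €5,009.6667
Clearmere City, 14 August – 31 December 2012: 140 days → €266,000 × 0.6% × 140/366 = €610.4918
Total = €5,620.1585

€5,620.16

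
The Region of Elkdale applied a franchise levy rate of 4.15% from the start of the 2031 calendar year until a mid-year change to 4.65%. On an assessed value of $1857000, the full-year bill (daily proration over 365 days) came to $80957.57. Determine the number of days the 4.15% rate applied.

Let d = days at the first rate; then 365 − d days at the second rate.
$1857000 × [4.15%·d + 4.65%·(365−d)] / 365 = $80957.57
Solving gives d = 212, so the new rate took effect on August 1, 2031.

212 days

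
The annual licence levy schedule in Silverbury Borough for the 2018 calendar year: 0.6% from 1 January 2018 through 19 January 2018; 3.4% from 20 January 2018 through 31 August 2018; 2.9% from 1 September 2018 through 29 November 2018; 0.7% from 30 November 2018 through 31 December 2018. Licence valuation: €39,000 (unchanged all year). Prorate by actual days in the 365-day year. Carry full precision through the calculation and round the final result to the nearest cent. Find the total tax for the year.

€1,128.76

1 January – 19 January 2018: 19 days at 0.6% → €39,000 × 0.6% × 19/365 = €12.1808
20 January – 31 August 2018: 224 days at 3.4% → €39,000 × 3.4% × 224/365 = €813.7644
1 September – 29 November 2018: 90 days at 2.9% → €39,000 × 2.9% × 90/365 = €278.8767
30 November – 31 December 2018: 32 days at 0.7% → €39,000 × 0.7% × 32/365 = €23.9342
Total = €1,128.7562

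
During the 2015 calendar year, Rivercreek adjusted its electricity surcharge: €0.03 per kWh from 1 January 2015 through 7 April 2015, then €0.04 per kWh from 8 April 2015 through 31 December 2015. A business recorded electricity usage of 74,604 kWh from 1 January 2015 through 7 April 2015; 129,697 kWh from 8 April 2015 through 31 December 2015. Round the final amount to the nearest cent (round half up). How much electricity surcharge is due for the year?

€7,426.00

1 January – 7 April 2015: 74,604 kWh at €0.03/kWh → €2,238.12
8 April – 31 December 2015: 129,697 kWh at €0.04/kWh → €5,187.88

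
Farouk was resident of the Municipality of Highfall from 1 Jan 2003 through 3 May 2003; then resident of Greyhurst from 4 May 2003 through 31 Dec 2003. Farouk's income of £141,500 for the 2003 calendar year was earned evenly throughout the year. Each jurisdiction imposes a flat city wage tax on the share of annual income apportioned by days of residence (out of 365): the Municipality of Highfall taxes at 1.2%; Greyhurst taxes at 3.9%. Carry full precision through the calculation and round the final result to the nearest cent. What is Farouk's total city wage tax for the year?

The Municipality of Highfall, 1 Jan – 3 May 2003: 123 days → £141,500 × 1.2% × 123/365 = £572.2027
Greyhurst, 4 May – 31 Dec 2003: 242 days → £141,500 × 3.9% × 242/365 = £3,658.8411
Total = £4,231.0438

£4,231.04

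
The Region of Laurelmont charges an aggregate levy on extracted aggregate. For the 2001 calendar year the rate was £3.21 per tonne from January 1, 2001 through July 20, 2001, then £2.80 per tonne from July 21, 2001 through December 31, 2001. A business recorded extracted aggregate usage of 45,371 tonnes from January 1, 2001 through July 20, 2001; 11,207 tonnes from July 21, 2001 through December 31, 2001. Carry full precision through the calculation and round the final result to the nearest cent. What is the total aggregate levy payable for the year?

January 1 – July 20, 2001: 45,371 tonnes at £3.21/tonne → £145640.91
July 21 – December 31, 2001: 11,207 tonnes at £2.80/tonne → £31379.60

£177020.51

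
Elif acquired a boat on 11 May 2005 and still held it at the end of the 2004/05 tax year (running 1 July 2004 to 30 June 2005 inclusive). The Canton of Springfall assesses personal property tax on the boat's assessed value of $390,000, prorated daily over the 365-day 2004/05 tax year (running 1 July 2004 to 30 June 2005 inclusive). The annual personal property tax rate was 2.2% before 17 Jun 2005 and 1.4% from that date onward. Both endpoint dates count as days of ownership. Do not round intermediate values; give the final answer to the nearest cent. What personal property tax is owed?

11 May – 16 Jun 2005: 37 days at 2.2% → $390,000 × 2.2% × 37/365 = $869.7534
17 Jun – 30 Jun 2005: 14 days at 1.4% → $390,000 × 1.4% × 14/365 = $209.4247
Total = $1,079.1781

$1,079.18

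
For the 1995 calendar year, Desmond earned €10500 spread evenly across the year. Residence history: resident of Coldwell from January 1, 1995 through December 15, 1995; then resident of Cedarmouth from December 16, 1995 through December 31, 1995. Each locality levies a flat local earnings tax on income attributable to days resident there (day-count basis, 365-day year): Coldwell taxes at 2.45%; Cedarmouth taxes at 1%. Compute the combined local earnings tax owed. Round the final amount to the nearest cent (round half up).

€250.58

Coldwell, January 1 – December 15, 1995: 349 days → €10500 × 2.45% × 349/365 = €245.9733
Cedarmouth, December 16 – December 31, 1995: 16 days → €10500 × 1% × 16/365 = €4.6027
Total = €250.5760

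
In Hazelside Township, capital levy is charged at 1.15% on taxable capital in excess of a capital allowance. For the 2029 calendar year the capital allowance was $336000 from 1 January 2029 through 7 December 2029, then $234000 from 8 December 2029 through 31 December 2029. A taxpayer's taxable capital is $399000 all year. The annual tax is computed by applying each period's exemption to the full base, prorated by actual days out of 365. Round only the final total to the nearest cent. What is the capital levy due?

$801.63

1 January – 7 December 2029: 341 days, exemption $336000 → ($399000 − $336000) × 1.15% × 341/365 = $676.8616
8 December – 31 December 2029: 24 days, exemption $234000 → ($399000 − $234000) × 1.15% × 24/365 = $124.7671
Total = $801.6288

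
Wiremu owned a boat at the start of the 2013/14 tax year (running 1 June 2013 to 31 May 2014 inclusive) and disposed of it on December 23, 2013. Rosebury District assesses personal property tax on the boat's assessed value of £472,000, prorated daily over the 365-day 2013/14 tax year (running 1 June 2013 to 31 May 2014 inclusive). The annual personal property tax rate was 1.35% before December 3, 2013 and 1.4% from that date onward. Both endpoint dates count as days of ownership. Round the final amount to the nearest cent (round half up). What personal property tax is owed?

June 1 – December 2, 2013: 185 days at 1.35% → £472,000 × 1.35% × 185/365 = £3,229.6438
December 3 – December 23, 2013: 21 days at 1.4% → £472,000 × 1.4% × 21/365 = £380.1863
Total = £3,609.8301

£3,609.83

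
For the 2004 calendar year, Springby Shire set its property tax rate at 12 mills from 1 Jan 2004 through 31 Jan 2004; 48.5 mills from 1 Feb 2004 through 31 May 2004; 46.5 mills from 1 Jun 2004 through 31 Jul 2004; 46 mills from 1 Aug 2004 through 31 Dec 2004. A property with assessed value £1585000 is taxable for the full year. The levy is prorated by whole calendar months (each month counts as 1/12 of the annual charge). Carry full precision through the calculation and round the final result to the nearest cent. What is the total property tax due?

1 Jan – 31 Jan 2004: 1 month at 12 mills → £1585000 × 1.2% × 1/12 = £1585.0000
1 Feb – 31 May 2004: 4 months at 48.5 mills → £1585000 × 4.85% × 4/12 = £25624.1667
1 Jun – 31 Jul 2004: 2 months at 46.5 mills → £1585000 × 4.65% × 2/12 = £12283.7500
1 Aug – 31 Dec 2004: 5 months at 46 mills → £1585000 × 4.6% × 5/12 = £30379.1667
Total = £69872.0833

£69872.08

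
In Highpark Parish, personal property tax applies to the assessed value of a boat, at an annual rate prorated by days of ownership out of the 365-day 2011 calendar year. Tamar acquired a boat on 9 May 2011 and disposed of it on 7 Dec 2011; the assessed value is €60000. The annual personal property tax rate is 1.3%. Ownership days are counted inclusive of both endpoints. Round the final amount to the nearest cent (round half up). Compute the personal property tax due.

€455.18

Days held (9 May – 7 Dec 2011): 213 out of 365
Tax = €60000 × 1.3% × 213/365 = €455.1781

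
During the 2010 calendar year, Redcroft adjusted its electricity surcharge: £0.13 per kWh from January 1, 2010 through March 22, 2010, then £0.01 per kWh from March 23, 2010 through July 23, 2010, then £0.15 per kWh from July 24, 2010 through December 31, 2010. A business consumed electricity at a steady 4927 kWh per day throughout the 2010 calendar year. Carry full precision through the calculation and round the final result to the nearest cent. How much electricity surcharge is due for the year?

£176,928.57

January 1 – March 22, 2010: 81 days × 4927 kWh/day = 399,087 kWh at £0.13/kWh → £51,881.31
March 23 – July 23, 2010: 123 days × 4927 kWh/day = 606,021 kWh at £0.01/kWh → £6,060.21
July 24 – December 31, 2010: 161 days × 4927 kWh/day = 793,247 kWh at £0.15/kWh → £118,987.05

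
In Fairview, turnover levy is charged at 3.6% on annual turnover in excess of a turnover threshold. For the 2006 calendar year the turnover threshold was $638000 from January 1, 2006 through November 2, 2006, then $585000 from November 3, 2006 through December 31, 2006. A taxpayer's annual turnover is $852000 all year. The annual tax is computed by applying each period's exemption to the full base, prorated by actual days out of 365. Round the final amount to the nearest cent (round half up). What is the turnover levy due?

$8012.42

January 1 – November 2, 2006: 306 days, exemption $638000 → ($852000 − $638000) × 3.6% × 306/365 = $6458.6959
November 3 – December 31, 2006: 59 days, exemption $585000 → ($852000 − $585000) × 3.6% × 59/365 = $1553.7205
Total = $8012.4164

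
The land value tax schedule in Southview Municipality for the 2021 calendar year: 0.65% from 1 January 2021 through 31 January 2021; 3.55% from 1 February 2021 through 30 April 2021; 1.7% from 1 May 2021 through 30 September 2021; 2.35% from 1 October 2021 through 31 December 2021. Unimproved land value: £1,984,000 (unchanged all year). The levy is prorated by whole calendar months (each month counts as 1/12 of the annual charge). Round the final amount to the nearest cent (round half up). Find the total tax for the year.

£44,392.00

1 January – 31 January 2021: 1 month at 0.65% → £1,984,000 × 0.65% × 1/12 = £1,074.6667
1 February – 30 April 2021: 3 months at 3.55% → £1,984,000 × 3.55% × 3/12 = £17,608.0000
1 May – 30 September 2021: 5 months at 1.7% → £1,984,000 × 1.7% × 5/12 = £14,053.3333
1 October – 31 December 2021: 3 months at 2.35% → £1,984,000 × 2.35% × 3/12 = £11,656.0000
Total = £44,392.0000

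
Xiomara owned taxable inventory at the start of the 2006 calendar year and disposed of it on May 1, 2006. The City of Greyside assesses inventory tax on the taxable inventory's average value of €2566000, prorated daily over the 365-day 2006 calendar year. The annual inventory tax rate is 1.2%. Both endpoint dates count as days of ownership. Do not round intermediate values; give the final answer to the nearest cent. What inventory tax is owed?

€10207.76

Days held (January 1 – May 1, 2006): 121 out of 365
Tax = €2566000 × 1.2% × 121/365 = €10207.7589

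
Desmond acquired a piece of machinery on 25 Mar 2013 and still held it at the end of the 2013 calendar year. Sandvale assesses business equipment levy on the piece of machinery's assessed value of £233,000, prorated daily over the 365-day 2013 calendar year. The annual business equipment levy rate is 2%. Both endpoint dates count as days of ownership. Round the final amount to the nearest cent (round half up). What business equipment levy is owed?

£3,600.33

Days held (25 Mar – 31 Dec 2013): 282 out of 365
Tax = £233,000 × 2% × 282/365 = £3,600.3288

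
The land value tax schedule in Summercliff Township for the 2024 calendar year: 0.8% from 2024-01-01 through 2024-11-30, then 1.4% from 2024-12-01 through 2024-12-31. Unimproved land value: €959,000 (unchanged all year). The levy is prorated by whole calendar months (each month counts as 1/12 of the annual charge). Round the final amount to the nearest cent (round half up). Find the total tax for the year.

2024-01-01 to 2024-11-30: 11 months at 0.8% → €959,000 × 0.8% × 11/12 = €7,032.6667
2024-12-01 to 2024-12-31: 1 month at 1.4% → €959,000 × 1.4% × 1/12 = €1,118.8333
Total = €8,151.5000

€8,151.50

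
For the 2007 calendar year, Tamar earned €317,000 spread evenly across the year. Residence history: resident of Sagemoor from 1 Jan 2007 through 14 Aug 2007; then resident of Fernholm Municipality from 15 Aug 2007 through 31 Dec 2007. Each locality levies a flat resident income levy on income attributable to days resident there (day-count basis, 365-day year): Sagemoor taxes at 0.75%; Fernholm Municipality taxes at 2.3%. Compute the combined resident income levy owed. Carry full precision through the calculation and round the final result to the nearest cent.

Sagemoor, 1 Jan – 14 Aug 2007: 226 days → €317,000 × 0.75% × 226/365 = €1,472.0959
Fernholm Municipality, 15 Aug – 31 Dec 2007: 139 days → €317,000 × 2.3% × 139/365 = €2,776.5726
Total = €4,248.6685

€4,248.67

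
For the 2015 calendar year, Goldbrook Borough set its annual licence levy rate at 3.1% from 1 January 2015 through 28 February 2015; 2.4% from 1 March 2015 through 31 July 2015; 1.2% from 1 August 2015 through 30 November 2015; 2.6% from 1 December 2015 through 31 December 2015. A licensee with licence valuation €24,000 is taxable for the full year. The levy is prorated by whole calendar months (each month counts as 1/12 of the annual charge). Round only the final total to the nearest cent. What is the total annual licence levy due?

1 January – 28 February 2015: 2 months at 3.1% → €24,000 × 3.1% × 2/12 = €124.0000
1 March – 31 July 2015: 5 months at 2.4% → €24,000 × 2.4% × 5/12 = €240.0000
1 August – 30 November 2015: 4 months at 1.2% → €24,000 × 1.2% × 4/12 = €96.0000
1 December – 31 December 2015: 1 month at 2.6% → €24,000 × 2.6% × 1/12 = €52.0000
Total = €512.0000

€512.00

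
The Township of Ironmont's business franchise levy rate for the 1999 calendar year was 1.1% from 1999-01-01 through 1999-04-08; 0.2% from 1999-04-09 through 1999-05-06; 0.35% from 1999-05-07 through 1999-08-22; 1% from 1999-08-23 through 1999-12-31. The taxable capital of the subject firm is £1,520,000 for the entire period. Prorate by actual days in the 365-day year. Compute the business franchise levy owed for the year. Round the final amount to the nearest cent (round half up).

£11,751.89

1999-01-01 to 1999-04-08: 98 days at 1.1% → £1,520,000 × 1.1% × 98/365 = £4,489.2055
1999-04-09 to 1999-05-06: 28 days at 0.2% → £1,520,000 × 0.2% × 28/365 = £233.2055
1999-05-07 to 1999-08-22: 108 days at 0.35% → £1,520,000 × 0.35% × 108/365 = £1,574.1370
1999-08-23 to 1999-12-31: 131 days at 1% → £1,520,000 × 1% × 131/365 = £5,455.3425
Total = £11,751.8904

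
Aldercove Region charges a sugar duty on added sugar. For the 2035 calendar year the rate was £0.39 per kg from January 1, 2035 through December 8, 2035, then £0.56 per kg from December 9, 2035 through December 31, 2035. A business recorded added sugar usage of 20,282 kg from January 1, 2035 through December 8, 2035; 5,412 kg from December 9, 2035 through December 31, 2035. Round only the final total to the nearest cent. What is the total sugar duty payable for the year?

£10940.70

January 1 – December 8, 2035: 20,282 kg at £0.39/kg → £7909.98
December 9 – December 31, 2035: 5,412 kg at £0.56/kg → £3030.72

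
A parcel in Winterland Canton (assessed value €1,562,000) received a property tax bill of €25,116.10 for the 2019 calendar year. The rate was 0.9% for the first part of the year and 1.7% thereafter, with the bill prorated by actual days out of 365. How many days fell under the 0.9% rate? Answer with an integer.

42 days

Let d = days at the first rate; then 365 − d days at the second rate.
€1,562,000 × [0.9%·d + 1.7%·(365−d)] / 365 = €25,116.10
Solving gives d = 42, so the new rate took effect on 12 Feb 2019.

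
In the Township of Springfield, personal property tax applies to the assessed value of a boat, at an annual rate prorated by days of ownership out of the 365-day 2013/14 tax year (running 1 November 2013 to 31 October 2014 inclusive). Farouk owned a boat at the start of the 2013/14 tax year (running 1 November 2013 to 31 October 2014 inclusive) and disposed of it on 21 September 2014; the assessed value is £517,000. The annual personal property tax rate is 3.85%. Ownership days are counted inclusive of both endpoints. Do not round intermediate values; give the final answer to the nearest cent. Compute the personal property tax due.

Days held (1 November 2013 – 21 September 2014): 325 out of 365
Tax = £517,000 × 3.85% × 325/365 = £17,723.1849

£17,723.18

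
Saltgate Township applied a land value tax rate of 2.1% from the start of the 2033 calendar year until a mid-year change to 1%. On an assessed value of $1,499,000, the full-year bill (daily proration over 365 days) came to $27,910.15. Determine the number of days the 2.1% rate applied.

286 days

Let d = days at the first rate; then 365 − d days at the second rate.
$1,499,000 × [2.1%·d + 1%·(365−d)] / 365 = $27,910.15
Solving gives d = 286, so the new rate took effect on 14 October 2033.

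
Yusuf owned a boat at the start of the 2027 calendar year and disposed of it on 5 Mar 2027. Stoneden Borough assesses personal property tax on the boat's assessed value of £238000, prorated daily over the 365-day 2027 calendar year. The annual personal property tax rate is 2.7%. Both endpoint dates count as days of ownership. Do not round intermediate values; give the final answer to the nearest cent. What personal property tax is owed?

£1126.75

Days held (1 Jan – 5 Mar 2027): 64 out of 365
Tax = £238000 × 2.7% × 64/365 = £1126.7507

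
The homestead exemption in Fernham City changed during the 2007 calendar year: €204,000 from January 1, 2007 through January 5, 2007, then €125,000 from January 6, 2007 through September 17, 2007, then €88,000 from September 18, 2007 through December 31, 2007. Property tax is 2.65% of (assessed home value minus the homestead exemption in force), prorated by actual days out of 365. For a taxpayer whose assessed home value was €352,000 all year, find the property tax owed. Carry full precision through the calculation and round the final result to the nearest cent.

€6,268.88

January 1 – January 5, 2007: 5 days, exemption €204,000 → (€352,000 − €204,000) × 2.65% × 5/365 = €53.7260
January 6 – September 17, 2007: 255 days, exemption €125,000 → (€352,000 − €125,000) × 2.65% × 255/365 = €4,202.6096
September 18 – December 31, 2007: 105 days, exemption €88,000 → (€352,000 − €88,000) × 2.65% × 105/365 = €2,012.5479
Total = €6,268.8836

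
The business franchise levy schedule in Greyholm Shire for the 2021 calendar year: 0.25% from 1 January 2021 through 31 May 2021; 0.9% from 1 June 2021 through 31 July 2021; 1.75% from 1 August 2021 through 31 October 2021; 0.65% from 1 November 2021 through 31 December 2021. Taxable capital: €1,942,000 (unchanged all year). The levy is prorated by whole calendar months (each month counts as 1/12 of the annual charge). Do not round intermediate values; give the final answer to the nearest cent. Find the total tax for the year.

1 January – 31 May 2021: 5 months at 0.25% → €1,942,000 × 0.25% × 5/12 = €2,022.9167
1 June – 31 July 2021: 2 months at 0.9% → €1,942,000 × 0.9% × 2/12 = €2,913.0000
1 August – 31 October 2021: 3 months at 1.75% → €1,942,000 × 1.75% × 3/12 = €8,496.2500
1 November – 31 December 2021: 2 months at 0.65% → €1,942,000 × 0.65% × 2/12 = €2,103.8333
Total = €15,536.0000

€15,536.00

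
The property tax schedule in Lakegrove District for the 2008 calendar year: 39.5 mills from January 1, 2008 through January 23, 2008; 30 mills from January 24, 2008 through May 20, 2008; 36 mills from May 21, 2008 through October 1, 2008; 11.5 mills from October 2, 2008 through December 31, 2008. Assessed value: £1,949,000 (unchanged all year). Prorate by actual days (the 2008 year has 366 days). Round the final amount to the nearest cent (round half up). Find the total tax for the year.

January 1 – January 23, 2008: 23 days at 39.5 mills → £1,949,000 × 3.95% × 23/366 = £4,837.8866
January 24 – May 20, 2008: 118 days at 30 mills → £1,949,000 × 3% × 118/366 = £18,850.9836
May 21 – October 1, 2008: 134 days at 36 mills → £1,949,000 × 3.6% × 134/366 = £25,688.4590
October 2 – December 31, 2008: 91 days at 11.5 mills → £1,949,000 × 1.15% × 91/366 = £5,572.7555
Total = £54,950.0847

£54,950.08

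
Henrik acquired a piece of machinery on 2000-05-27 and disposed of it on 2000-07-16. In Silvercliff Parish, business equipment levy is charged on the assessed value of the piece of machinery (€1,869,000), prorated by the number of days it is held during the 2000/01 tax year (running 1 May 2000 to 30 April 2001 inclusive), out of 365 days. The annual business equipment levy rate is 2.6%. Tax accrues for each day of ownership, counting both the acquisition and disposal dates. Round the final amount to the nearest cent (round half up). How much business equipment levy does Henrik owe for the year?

€6,789.85

Days held (2000-05-27 to 2000-07-16): 51 out of 365
Tax = €1,869,000 × 2.6% × 51/365 = €6,789.8466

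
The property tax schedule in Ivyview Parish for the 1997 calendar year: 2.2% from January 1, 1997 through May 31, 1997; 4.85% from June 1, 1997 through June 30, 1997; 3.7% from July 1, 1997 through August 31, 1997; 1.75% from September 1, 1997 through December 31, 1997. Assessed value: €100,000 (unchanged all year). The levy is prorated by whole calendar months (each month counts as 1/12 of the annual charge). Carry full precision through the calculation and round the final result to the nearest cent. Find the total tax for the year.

January 1 – May 31, 1997: 5 months at 2.2% → €100,000 × 2.2% × 5/12 = €916.6667
June 1 – June 30, 1997: 1 month at 4.85% → €100,000 × 4.85% × 1/12 = €404.1667
July 1 – August 31, 1997: 2 months at 3.7% → €100,000 × 3.7% × 2/12 = €616.6667
September 1 – December 31, 1997: 4 months at 1.75% → €100,000 × 1.75% × 4/12 = €583.3333
Total = €2,520.8333

€2,520.83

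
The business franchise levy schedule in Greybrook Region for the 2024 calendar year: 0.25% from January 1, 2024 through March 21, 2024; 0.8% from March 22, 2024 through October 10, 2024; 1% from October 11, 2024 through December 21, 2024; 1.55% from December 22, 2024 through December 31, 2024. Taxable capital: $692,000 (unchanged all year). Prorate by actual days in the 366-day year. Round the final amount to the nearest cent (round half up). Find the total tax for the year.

$5,107.75

January 1 – March 21, 2024: 81 days at 0.25% → $692,000 × 0.25% × 81/366 = $382.8689
March 22 – October 10, 2024: 203 days at 0.8% → $692,000 × 0.8% × 203/366 = $3,070.5137
October 11 – December 21, 2024: 72 days at 1% → $692,000 × 1% × 72/366 = $1,361.3115
December 22 – December 31, 2024: 10 days at 1.55% → $692,000 × 1.55% × 10/366 = $293.0601
Total = $5,107.7541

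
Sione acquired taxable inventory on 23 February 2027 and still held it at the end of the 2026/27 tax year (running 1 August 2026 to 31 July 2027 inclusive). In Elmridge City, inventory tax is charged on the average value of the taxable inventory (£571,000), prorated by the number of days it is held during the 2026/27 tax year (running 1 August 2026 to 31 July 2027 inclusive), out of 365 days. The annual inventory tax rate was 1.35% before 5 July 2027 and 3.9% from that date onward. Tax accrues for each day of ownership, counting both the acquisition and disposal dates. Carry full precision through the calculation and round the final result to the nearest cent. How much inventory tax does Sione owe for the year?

£4,435.03

23 February – 4 July 2027: 132 days at 1.35% → £571,000 × 1.35% × 132/365 = £2,787.7315
5 July – 31 July 2027: 27 days at 3.9% → £571,000 × 3.9% × 27/365 = £1,647.2959
Total = £4,435.0274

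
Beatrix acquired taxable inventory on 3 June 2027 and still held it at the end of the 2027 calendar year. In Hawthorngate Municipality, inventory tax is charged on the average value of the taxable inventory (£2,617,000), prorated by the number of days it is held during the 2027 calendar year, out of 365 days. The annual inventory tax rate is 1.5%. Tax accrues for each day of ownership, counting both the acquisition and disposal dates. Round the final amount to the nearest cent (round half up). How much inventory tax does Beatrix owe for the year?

£22,800.16

Days held (3 June – 31 December 2027): 212 out of 365
Tax = £2,617,000 × 1.5% × 212/365 = £22,800.1644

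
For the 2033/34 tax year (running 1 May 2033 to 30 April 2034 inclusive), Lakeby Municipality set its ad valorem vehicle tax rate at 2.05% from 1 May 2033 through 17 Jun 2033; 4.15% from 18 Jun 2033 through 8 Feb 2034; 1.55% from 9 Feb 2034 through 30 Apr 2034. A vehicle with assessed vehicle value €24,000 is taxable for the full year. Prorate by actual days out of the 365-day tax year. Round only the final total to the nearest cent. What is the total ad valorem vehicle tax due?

€791.24

1 May – 17 Jun 2033: 48 days at 2.05% → €24,000 × 2.05% × 48/365 = €64.7014
18 Jun 2033 – 8 Feb 2034: 236 days at 4.15% → €24,000 × 4.15% × 236/365 = €643.9890
9 Feb – 30 Apr 2034: 81 days at 1.55% → €24,000 × 1.55% × 81/365 = €82.5534
Total = €791.2438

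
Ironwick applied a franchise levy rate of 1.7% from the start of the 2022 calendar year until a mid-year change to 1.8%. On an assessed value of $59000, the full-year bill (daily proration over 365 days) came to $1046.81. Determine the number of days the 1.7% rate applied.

94 days

Let d = days at the first rate; then 365 − d days at the second rate.
$59000 × [1.7%·d + 1.8%·(365−d)] / 365 = $1046.81
Solving gives d = 94, so the new rate took effect on April 5, 2022.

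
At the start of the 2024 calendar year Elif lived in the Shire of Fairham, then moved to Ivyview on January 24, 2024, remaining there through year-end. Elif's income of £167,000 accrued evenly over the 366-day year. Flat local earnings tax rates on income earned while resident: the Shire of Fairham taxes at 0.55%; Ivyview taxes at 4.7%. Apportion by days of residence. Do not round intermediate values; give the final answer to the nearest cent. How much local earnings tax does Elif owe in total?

£7,413.48

The Shire of Fairham, January 1 – January 23, 2024: 23 days → £167,000 × 0.55% × 23/366 = £57.7199
Ivyview, January 24 – December 31, 2024: 343 days → £167,000 × 4.7% × 343/366 = £7,355.7568
Total = £7,413.4768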